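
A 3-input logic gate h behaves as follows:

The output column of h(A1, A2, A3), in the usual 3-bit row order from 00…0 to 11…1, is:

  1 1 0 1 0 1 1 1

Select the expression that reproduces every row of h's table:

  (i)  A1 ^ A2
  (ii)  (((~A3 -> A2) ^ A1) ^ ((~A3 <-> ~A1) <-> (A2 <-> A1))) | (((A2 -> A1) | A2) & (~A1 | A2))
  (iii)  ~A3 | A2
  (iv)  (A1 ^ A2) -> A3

(i): at (0,0,0) it gives 0, but h = 1 — eliminated.
(ii): at (0,1,0) it gives 1, but h = 0 — eliminated.
(iii): at (0,0,1) it gives 0, but h = 1 — eliminated.
(iv) is the remaining candidate, and it agrees with h on all 8 inputs.

iv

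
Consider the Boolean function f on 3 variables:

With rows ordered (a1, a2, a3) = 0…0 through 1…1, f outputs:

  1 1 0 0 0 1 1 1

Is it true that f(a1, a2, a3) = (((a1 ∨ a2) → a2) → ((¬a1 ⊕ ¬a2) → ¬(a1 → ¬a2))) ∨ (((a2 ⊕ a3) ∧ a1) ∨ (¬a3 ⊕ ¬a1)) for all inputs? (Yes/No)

No

Test each input against both f and the formula:
  a1=0, a2=0, a3=0: formula gives 1, f = 1 ✓
  a1=0, a2=0, a3=1: formula gives 1, f = 1 ✓
  a1=0, a2=1, a3=0: formula gives 0, f = 0 ✓
  a1=0, a2=1, a3=1: formula gives 1, but f = 0 ✗
Row (0,1,1) is a counterexample, so the formula is not equivalent to f.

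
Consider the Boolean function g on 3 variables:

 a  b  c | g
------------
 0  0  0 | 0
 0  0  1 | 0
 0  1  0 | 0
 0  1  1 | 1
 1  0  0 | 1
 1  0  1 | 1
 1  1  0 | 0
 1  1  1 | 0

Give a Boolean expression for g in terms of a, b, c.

Collect the rows where g=1 — (0,1,1), (1,0,0), (1,0,1) — and write one minterm per row: ¬a·b·c, a·¬b·¬c, a·¬b·c. Their union (logical OR) reproduces the table exactly.

g(a, b, c) = (((¬a ∧ b) ∧ c) ∨ ((a ∧ ¬b) ∧ ¬c)) ∨ ((a ∧ ¬b) ∧ c)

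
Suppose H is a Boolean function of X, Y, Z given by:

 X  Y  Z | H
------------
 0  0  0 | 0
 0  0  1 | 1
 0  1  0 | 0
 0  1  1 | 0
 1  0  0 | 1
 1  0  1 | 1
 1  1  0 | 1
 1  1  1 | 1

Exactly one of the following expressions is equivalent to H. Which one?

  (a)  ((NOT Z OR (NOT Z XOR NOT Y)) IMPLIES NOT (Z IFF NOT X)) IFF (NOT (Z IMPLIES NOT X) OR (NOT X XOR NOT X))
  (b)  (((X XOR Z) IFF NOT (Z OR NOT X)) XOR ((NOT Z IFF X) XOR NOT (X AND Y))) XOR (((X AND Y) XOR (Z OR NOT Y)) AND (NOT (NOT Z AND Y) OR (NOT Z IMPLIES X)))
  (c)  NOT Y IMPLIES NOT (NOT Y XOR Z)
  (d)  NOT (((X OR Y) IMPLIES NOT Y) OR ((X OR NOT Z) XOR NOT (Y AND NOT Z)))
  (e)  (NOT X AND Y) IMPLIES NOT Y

(b): at (0,0,0) it gives 1, but H = 0 — eliminated.
(c): at (0,1,0) it gives 1, but H = 0 — eliminated.
(d): at (0,0,1) it gives 0, but H = 1 — eliminated.
(e): at (0,0,0) it gives 1, but H = 0 — eliminated.
That leaves (a). Evaluating it on every row reproduces the table of H exactly.

a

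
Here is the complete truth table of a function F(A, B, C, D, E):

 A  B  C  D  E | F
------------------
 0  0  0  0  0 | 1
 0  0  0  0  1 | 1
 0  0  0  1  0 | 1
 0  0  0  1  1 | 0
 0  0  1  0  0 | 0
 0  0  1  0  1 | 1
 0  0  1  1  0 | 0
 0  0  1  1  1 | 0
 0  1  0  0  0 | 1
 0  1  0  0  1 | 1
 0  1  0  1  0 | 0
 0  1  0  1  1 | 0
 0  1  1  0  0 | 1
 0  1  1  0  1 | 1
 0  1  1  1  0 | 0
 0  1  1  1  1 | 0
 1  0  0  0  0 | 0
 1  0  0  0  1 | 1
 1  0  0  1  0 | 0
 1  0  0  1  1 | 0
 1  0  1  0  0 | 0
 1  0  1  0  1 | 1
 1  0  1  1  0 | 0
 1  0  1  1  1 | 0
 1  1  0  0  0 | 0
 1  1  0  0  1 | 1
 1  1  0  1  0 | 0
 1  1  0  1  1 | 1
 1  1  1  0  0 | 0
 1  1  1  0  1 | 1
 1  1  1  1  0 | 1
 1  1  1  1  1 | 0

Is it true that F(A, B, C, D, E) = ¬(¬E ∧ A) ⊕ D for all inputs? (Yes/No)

No

Test each input against both F and the formula:
  A=0, B=0, C=0, D=0, E=0: formula gives 1, F = 1 ✓
  A=0, B=0, C=0, D=0, E=1: formula gives 1, F = 1 ✓
  A=0, B=0, C=0, D=1, E=0: formula gives 0, but F = 1 ✗
A single disagreement suffices: at (0,0,0,1,0) they differ, so the formula does not compute F.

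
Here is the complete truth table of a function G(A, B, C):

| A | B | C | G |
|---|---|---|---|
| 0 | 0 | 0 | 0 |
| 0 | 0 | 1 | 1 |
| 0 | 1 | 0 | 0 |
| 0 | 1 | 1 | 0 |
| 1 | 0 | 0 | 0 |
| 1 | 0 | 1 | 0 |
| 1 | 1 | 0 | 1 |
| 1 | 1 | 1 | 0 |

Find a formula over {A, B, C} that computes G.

G(A, B, C) = ((~A & ~B) & C) | ((A & B) & ~C)

G=1 on 2 inputs: (0,0,1), (1,1,0). Reading each as a conjunction of literals (¬A·¬B·C, A·B·¬C) and taking the OR gives the canonical DNF.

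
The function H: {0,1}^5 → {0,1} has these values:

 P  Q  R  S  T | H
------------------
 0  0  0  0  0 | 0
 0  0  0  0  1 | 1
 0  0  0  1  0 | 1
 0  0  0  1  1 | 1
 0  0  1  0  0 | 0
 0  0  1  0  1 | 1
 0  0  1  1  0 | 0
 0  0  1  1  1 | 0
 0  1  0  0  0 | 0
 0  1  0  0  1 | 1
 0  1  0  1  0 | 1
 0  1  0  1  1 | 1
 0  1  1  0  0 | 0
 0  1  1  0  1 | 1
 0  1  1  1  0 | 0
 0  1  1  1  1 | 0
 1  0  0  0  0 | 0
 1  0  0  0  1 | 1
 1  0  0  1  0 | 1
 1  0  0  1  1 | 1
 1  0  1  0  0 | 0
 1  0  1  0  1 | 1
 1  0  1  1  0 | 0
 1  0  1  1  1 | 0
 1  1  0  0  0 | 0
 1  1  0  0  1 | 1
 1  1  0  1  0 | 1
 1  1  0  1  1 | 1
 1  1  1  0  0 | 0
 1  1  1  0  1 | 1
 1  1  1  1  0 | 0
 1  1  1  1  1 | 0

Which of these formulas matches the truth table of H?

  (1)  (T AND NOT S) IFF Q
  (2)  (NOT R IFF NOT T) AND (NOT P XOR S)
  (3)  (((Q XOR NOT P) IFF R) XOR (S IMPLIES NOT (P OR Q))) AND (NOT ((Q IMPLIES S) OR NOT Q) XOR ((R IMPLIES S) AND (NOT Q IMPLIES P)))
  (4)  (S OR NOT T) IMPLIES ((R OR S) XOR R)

(1) fails at (0,0,0,0,0): the formula yields 1, H is 0.
(2) fails at (0,0,0,0,0): the formula yields 1, H is 0.
(3) fails at (0,0,0,0,1): the formula yields 0, H is 1.
That leaves (4). Evaluating it on every row reproduces the table of H exactly.

4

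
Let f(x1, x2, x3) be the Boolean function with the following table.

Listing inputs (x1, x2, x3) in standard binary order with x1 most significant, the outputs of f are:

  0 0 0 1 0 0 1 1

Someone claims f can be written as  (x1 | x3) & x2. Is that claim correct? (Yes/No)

Test each input against both f and the formula:
  x1=0, x2=0, x3=0: formula gives 0, f = 0 ✓
  x1=0, x2=0, x3=1: formula gives 0, f = 0 ✓
  x1=0, x2=1, x3=0: formula gives 0, f = 0 ✓
  x1=0, x2=1, x3=1: formula gives 1, f = 1 ✓
  x1=1, x2=0, x3=0: formula gives 0, f = 0 ✓
  … (the remaining 3 rows also agree.)
Every row agrees, so the formula is equivalent.

Yes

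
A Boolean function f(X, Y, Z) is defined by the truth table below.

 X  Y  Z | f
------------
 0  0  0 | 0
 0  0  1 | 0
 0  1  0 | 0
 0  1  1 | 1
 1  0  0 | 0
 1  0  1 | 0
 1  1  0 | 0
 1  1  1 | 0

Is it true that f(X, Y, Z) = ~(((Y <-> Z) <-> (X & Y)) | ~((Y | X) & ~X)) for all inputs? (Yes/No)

Yes

Check the formula against f row by row:
  X=0, Y=0, Z=0: formula gives 0, f = 0 ✓
  X=0, Y=0, Z=1: formula gives 0, f = 0 ✓
  X=0, Y=1, Z=0: formula gives 0, f = 0 ✓
  X=0, Y=1, Z=1: formula gives 1, f = 1 ✓
  X=1, Y=0, Z=0: formula gives 0, f = 0 ✓
  …and likewise for the remaining 3 rows.
No disagreement on any input; they are logically equivalent.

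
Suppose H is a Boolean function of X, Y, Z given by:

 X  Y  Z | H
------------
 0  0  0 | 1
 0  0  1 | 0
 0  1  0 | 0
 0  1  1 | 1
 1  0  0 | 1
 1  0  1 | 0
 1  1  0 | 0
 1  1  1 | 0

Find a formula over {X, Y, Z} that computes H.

Collect the rows where H=1 — (0,0,0), (0,1,1), (1,0,0) — and write one minterm per row: ¬X·¬Y·¬Z, ¬X·Y·Z, X·¬Y·¬Z. Their union (logical OR) reproduces the table exactly.

H(X, Y, Z) = (((¬X ∧ ¬Y) ∧ ¬Z) ∨ ((¬X ∧ Y) ∧ Z)) ∨ ((X ∧ ¬Y) ∧ ¬Z)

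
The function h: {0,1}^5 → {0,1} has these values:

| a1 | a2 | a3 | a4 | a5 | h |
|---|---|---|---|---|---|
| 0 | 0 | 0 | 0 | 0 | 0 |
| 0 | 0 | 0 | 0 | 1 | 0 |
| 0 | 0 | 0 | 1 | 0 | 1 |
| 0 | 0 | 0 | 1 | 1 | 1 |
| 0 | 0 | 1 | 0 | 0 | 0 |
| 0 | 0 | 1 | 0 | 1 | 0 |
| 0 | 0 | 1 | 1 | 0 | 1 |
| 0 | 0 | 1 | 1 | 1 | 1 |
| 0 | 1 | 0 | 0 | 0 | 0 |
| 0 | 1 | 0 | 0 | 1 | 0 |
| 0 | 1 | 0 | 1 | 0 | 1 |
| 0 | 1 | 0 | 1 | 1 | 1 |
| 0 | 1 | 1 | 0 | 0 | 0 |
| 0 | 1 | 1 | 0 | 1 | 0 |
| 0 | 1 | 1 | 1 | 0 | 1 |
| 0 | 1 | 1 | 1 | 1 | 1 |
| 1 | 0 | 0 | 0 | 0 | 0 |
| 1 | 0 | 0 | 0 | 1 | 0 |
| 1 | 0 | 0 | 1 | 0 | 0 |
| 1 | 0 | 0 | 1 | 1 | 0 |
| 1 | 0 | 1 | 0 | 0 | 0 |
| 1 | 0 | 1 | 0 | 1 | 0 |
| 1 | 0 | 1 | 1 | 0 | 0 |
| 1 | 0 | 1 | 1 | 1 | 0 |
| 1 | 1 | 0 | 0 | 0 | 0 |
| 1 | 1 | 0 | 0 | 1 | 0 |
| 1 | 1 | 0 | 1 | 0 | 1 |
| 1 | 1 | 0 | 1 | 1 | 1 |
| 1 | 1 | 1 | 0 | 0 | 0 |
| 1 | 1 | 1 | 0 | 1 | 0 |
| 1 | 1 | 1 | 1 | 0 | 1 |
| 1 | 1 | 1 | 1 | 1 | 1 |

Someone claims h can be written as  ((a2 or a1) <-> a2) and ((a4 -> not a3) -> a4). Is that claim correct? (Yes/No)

Test each input against both h and the formula:
  a1=0, a2=0, a3=0, a4=0, a5=0: formula gives 0, h = 0 ✓
  a1=0, a2=0, a3=0, a4=0, a5=1: formula gives 0, h = 0 ✓
  a1=0, a2=0, a3=0, a4=1, a5=0: formula gives 1, h = 1 ✓
  a1=0, a2=0, a3=0, a4=1, a5=1: formula gives 1, h = 1 ✓
  …and likewise for the remaining 28 rows.
All 32 rows match — the expression computes h exactly.

Yes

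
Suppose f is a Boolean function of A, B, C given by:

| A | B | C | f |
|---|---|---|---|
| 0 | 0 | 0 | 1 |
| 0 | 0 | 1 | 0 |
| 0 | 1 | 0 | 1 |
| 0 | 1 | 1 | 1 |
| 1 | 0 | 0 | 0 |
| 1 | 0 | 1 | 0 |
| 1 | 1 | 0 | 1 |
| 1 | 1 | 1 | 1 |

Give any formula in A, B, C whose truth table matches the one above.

The 0-rows are (0,0,1), (1,0,0), (1,0,1). Take each as a conjunction (¬A·¬B·C, A·¬B·¬C, A·¬B·C), form their disjunction, and complement — that gives a formula that is 1 everywhere f is.

f(A, B, C) = ((((A' · B') · C) + ((A · B') · C')) + ((A · B') · C))'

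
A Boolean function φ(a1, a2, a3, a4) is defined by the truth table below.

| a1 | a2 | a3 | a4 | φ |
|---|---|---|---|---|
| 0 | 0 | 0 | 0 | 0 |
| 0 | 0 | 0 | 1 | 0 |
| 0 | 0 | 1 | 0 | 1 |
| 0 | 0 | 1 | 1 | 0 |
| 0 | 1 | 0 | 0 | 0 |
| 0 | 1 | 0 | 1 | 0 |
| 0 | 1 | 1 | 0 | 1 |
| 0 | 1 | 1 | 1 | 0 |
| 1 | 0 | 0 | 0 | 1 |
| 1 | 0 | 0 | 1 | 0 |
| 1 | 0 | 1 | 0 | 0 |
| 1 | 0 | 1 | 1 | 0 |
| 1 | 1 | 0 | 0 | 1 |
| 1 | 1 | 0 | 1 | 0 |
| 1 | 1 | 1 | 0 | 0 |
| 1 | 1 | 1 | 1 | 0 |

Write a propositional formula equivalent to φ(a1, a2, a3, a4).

The 1-rows are (0,0,1,0), (0,1,1,0), (1,0,0,0), (1,1,0,0). Each contributes one minterm — ¬a1·¬a2·a3·¬a4; ¬a1·a2·a3·¬a4; a1·¬a2·¬a3·¬a4; a1·a2·¬a3·¬a4 — and their disjunction is a sum-of-products form of φ.

φ(a1, a2, a3, a4) = (((((¬a1 ∧ ¬a2) ∧ a3) ∧ ¬a4) ∨ (((¬a1 ∧ a2) ∧ a3) ∧ ¬a4)) ∨ (((a1 ∧ ¬a2) ∧ ¬a3) ∧ ¬a4)) ∨ (((a1 ∧ a2) ∧ ¬a3) ∧ ¬a4)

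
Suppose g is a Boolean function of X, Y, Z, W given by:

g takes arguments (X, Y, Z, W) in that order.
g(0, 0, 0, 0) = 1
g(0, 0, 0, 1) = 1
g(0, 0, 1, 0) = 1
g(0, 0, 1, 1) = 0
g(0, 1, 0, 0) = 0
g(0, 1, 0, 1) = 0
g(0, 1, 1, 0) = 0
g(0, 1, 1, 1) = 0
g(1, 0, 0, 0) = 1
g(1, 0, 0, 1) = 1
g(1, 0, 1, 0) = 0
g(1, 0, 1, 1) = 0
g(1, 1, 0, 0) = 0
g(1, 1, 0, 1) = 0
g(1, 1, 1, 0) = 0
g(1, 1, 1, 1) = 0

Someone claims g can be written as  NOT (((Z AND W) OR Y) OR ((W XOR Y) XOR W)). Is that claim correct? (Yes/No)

No

Evaluate NOT (((Z AND W) OR Y) OR ((W XOR Y) XOR W)) on each row and compare to g:
  X=0, Y=0, Z=0, W=0: formula gives 1, g = 1 ✓
  X=0, Y=0, Z=0, W=1: formula gives 1, g = 1 ✓
  X=0, Y=0, Z=1, W=0: formula gives 1, g = 1 ✓
  X=0, Y=0, Z=1, W=1: formula gives 0, g = 0 ✓
  …
  X=1, Y=0, Z=1, W=0: formula gives 1, but g = 0 ✗
Since they disagree at (1,0,1,0), the expression is not a correct formula for g.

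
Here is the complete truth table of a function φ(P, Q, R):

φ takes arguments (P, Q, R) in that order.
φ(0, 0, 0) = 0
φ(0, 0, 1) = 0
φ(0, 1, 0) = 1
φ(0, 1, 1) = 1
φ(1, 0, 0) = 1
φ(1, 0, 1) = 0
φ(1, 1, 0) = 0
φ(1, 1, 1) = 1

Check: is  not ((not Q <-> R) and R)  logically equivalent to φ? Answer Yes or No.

No

Evaluate not ((not Q <-> R) and R) on each row and compare to φ:
  P=0, Q=0, R=0: formula gives 1, but φ = 0 ✗
A single disagreement suffices: at (0,0,0) they differ, so the formula does not compute φ.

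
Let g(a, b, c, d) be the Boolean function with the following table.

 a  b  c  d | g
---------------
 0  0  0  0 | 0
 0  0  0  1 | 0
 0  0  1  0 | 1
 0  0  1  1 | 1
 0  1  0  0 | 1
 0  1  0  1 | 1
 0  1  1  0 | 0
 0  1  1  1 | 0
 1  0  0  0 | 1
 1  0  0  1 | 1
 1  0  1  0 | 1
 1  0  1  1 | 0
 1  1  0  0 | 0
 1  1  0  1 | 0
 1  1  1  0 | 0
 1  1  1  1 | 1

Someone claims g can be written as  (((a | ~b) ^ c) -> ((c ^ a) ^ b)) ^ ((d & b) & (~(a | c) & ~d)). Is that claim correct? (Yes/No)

No

Evaluate (((a | ~b) ^ c) -> ((c ^ a) ^ b)) ^ ((d & b) & (~(a | c) & ~d)) on each row and compare to g:
  a=0, b=0, c=0, d=0: formula gives 0, g = 0 ✓
  a=0, b=0, c=0, d=1: formula gives 0, g = 0 ✓
  a=0, b=0, c=1, d=0: formula gives 1, g = 1 ✓
  a=0, b=0, c=1, d=1: formula gives 1, g = 1 ✓
  …
  a=1, b=0, c=1, d=1: formula gives 1, but g = 0 ✗
Since they disagree at (1,0,1,1), the expression is not a correct formula for g.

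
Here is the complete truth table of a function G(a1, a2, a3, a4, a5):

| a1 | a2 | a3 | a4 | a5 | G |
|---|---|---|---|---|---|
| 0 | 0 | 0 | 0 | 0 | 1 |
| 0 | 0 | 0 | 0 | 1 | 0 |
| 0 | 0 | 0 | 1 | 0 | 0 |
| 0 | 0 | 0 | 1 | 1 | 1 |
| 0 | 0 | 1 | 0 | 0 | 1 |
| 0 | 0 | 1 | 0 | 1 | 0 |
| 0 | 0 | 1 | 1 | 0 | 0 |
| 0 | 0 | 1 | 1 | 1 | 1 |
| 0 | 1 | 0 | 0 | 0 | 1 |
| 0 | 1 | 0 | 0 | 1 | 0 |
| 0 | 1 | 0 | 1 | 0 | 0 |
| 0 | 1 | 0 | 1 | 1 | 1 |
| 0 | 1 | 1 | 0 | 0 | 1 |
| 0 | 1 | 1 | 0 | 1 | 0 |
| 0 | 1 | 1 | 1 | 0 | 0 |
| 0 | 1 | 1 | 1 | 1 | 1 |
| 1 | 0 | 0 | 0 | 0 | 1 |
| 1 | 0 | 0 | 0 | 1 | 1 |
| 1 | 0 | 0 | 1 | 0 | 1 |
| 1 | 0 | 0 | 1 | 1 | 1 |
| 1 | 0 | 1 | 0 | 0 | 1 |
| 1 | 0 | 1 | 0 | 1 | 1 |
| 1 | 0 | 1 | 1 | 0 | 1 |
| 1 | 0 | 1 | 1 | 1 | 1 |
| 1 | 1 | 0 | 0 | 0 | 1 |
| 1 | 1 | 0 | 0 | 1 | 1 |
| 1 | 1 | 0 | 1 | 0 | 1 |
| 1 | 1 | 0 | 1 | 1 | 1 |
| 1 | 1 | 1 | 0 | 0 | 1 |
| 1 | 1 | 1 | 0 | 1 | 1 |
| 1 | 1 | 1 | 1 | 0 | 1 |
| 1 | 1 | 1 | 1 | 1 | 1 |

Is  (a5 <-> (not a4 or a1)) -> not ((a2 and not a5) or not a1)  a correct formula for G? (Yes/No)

Yes

Evaluate (a5 <-> (not a4 or a1)) -> not ((a2 and not a5) or not a1) on each row and compare to G:
  a1=0, a2=0, a3=0, a4=0, a5=0: formula gives 1, G = 1 ✓
  a1=0, a2=0, a3=0, a4=0, a5=1: formula gives 0, G = 0 ✓
  a1=0, a2=0, a3=0, a4=1, a5=0: formula gives 0, G = 0 ✓
  a1=0, a2=0, a3=0, a4=1, a5=1: formula gives 1, G = 1 ✓
  …and likewise for the remaining 28 rows.
Every row agrees, so the formula is equivalent.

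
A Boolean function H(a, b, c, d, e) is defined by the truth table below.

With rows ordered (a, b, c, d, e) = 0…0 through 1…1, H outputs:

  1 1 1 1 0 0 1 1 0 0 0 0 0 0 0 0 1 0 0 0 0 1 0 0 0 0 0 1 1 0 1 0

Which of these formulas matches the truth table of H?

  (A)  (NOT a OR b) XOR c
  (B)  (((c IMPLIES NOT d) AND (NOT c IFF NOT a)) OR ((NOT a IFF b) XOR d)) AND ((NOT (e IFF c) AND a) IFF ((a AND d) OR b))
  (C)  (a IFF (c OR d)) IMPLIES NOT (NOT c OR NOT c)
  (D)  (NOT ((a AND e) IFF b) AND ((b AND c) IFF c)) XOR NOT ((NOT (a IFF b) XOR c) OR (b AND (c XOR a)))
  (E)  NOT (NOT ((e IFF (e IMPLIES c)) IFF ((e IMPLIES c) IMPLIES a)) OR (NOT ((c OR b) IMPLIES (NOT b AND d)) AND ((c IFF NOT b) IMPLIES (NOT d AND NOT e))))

B

(A): at (0,0,1,1,0) it gives 0, but H = 1 — eliminated.
(C): at (0,0,0,0,0) it gives 0, but H = 1 — eliminated.
(D): at (0,0,1,1,0) it gives 0, but H = 1 — eliminated.
(E): at (0,0,0,0,1) it gives 0, but H = 1 — eliminated.
That leaves (B). Evaluating it on every row reproduces the table of H exactly.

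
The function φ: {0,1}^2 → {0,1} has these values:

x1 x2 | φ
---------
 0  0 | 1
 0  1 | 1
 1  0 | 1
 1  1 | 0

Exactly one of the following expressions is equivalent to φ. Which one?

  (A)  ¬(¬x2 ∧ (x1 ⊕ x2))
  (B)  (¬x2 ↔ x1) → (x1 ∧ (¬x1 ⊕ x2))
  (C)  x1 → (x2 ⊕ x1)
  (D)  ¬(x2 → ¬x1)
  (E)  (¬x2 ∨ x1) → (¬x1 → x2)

C

(A) fails at (1,0): the formula yields 0, φ is 1.
(B) fails at (0,1): the formula yields 0, φ is 1.
(D) fails at (0,0): the formula yields 0, φ is 1.
(E) fails at (0,0): the formula yields 0, φ is 1.
(C) is the remaining candidate, and it agrees with φ on all 4 inputs.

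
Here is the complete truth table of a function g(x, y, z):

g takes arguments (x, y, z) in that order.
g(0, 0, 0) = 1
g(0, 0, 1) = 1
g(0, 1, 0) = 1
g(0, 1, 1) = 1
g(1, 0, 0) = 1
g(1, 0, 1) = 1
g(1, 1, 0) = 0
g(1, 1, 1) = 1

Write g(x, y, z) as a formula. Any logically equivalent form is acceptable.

g is 0 on exactly one input, (1,1,0), whose minterm is x·y·¬z. So g is the negation of that single conjunction.

g(x, y, z) = not ((x and y) and not z)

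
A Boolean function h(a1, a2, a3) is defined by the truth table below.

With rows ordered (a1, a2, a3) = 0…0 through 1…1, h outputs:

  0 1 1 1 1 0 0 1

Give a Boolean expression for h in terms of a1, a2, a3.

There are just 3 zero rows: (0,0,0), (1,0,1), (1,1,0). Their minterms are ¬a1·¬a2·¬a3, a1·¬a2·a3, a1·a2·¬a3; the OR of those covers precisely the 0-outputs, and negating it yields h.

h(a1, a2, a3) = ~((((~a1 & ~a2) & ~a3) | ((a1 & ~a2) & a3)) | ((a1 & a2) & ~a3))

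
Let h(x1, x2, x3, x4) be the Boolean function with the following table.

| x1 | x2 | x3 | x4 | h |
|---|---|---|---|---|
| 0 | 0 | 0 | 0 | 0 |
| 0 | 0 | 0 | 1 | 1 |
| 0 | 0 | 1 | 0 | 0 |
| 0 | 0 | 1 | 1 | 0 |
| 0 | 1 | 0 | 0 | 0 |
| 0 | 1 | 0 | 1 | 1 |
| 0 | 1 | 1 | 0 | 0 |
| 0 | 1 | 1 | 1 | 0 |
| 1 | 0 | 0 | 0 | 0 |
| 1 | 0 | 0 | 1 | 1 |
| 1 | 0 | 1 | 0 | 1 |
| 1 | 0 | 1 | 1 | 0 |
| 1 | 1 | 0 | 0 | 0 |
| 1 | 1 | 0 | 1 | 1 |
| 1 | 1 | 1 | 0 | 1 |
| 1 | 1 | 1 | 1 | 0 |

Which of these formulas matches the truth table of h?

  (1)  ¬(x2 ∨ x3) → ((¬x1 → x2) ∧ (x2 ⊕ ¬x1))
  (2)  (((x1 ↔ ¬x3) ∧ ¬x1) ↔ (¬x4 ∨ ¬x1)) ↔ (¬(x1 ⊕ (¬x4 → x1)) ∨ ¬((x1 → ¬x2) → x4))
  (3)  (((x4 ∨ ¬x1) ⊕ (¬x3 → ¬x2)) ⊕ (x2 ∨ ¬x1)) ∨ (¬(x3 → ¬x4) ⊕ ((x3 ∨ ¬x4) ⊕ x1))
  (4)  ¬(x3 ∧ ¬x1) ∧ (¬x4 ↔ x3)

4

(1) fails at (0,0,0,1): the formula yields 0, h is 1.
(2) fails at (0,0,1,0): the formula yields 1, h is 0.
(3) fails at (0,0,0,0): the formula yields 1, h is 0.
(4) is the remaining candidate, and it agrees with h on all 16 inputs.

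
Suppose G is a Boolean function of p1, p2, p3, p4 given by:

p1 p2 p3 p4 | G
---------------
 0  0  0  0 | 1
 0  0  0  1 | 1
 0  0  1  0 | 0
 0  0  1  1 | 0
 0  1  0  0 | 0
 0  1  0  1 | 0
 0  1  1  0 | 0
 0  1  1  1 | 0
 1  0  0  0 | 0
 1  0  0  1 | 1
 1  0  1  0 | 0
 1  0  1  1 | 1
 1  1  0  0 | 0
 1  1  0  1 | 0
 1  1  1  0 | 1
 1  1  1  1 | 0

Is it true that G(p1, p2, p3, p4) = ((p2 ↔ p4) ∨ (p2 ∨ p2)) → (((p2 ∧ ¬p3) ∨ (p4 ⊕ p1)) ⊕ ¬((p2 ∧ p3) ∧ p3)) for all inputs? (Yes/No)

Test each input against both G and the formula:
  p1=0, p2=0, p3=0, p4=0: formula gives 1, G = 1 ✓
  p1=0, p2=0, p3=0, p4=1: formula gives 1, G = 1 ✓
  p1=0, p2=0, p3=1, p4=0: formula gives 1, but G = 0 ✗
A single disagreement suffices: at (0,0,1,0) they differ, so the formula does not compute G.

No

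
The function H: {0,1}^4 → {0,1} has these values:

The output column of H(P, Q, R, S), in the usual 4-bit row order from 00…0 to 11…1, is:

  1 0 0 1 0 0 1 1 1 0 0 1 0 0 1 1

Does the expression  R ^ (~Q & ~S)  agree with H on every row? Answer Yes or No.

Yes

Check the formula against H row by row:
  P=0, Q=0, R=0, S=0: formula gives 1, H = 1 ✓
  P=0, Q=0, R=0, S=1: formula gives 0, H = 0 ✓
  P=0, Q=0, R=1, S=0: formula gives 0, H = 0 ✓
  P=0, Q=0, R=1, S=1: formula gives 1, H = 1 ✓
  …and likewise for the remaining 12 rows.
All 16 rows match — the expression computes H exactly.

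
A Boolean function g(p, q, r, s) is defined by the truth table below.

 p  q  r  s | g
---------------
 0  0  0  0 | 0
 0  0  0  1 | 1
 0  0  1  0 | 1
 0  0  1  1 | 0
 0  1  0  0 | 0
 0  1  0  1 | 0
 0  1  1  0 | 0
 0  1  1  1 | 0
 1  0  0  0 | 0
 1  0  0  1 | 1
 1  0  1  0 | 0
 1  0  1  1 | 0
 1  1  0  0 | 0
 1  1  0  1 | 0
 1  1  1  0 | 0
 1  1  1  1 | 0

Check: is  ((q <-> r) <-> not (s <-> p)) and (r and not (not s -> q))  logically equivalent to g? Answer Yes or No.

Evaluate ((q <-> r) <-> not (s <-> p)) and (r and not (not s -> q)) on each row and compare to g:
  p=0, q=0, r=0, s=0: formula gives 0, g = 0 ✓
  p=0, q=0, r=0, s=1: formula gives 0, but g = 1 ✗
Since they disagree at (0,0,0,1), the expression is not a correct formula for g.

No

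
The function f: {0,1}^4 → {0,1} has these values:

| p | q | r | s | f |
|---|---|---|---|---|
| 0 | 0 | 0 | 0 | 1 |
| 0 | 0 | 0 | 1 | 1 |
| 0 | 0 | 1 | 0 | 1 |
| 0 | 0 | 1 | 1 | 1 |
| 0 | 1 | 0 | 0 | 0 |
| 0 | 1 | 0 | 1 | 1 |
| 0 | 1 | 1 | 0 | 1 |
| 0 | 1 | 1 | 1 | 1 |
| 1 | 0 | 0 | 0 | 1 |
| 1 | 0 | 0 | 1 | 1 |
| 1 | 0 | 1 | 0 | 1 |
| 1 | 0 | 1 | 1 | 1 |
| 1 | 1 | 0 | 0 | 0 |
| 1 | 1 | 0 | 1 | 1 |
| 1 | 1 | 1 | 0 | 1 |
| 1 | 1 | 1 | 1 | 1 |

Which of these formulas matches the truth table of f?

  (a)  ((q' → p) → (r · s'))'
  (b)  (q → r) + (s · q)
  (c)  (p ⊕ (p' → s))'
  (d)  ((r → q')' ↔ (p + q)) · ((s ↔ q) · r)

b

(a) disagrees with f on (0,0,0,0) (formula → 0, table → 1); rule it out.
(c) disagrees with f on (0,0,0,1) (formula → 0, table → 1); rule it out.
(d) disagrees with f on (0,0,0,0) (formula → 0, table → 1); rule it out.
That leaves (b). Evaluating it on every row reproduces the table of f exactly.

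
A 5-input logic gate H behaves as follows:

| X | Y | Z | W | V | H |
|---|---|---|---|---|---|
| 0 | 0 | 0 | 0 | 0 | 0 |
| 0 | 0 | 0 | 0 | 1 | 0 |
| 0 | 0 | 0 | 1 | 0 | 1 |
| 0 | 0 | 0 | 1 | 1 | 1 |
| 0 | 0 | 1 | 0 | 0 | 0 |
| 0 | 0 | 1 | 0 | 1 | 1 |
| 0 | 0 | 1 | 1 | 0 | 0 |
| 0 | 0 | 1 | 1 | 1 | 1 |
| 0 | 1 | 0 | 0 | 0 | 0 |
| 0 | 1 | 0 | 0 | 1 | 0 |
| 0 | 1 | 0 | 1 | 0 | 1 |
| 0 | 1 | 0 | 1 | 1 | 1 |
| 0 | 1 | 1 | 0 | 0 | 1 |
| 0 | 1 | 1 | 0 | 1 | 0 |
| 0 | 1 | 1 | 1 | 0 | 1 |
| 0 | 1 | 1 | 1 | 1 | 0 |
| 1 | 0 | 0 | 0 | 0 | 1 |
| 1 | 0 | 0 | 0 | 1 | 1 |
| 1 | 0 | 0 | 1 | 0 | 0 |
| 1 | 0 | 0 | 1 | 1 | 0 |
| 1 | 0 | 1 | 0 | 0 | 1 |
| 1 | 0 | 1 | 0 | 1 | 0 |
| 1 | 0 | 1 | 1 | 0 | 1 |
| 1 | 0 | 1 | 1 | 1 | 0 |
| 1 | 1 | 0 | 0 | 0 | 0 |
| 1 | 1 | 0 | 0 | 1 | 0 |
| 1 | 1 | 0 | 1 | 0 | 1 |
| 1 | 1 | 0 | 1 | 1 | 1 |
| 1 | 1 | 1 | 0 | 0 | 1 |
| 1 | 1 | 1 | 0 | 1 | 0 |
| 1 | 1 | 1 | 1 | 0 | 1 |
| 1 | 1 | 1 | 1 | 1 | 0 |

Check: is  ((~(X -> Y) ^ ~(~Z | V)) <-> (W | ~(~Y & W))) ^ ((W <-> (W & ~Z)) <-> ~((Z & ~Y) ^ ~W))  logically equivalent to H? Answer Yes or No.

Evaluate ((~(X -> Y) ^ ~(~Z | V)) <-> (W | ~(~Y & W))) ^ ((W <-> (W & ~Z)) <-> ~((Z & ~Y) ^ ~W)) on each row and compare to H:
  X=0, Y=0, Z=0, W=0, V=0: formula gives 0, H = 0 ✓
  X=0, Y=0, Z=0, W=0, V=1: formula gives 0, H = 0 ✓
  X=0, Y=0, Z=0, W=1, V=0: formula gives 1, H = 1 ✓
  X=0, Y=0, Z=0, W=1, V=1: formula gives 1, H = 1 ✓
  …and likewise for the remaining 28 rows.
No disagreement on any input; they are logically equivalent.

Yes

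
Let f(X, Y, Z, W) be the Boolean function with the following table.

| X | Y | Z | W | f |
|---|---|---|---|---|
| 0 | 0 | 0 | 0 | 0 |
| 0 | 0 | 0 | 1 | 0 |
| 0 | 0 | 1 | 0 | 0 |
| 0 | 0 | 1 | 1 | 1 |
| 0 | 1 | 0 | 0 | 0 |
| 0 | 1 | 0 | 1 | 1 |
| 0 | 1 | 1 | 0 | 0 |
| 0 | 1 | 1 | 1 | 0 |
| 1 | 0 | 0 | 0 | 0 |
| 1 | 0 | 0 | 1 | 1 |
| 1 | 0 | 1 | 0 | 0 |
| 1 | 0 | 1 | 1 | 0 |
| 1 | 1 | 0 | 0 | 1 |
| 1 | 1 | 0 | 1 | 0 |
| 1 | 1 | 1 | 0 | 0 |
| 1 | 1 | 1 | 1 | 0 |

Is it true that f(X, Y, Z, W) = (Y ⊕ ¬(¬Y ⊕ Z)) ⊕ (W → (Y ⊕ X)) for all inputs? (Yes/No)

Test each input against both f and the formula:
  X=0, Y=0, Z=0, W=0: formula gives 1, but f = 0 ✗
A single disagreement suffices: at (0,0,0,0) they differ, so the formula does not compute f.

No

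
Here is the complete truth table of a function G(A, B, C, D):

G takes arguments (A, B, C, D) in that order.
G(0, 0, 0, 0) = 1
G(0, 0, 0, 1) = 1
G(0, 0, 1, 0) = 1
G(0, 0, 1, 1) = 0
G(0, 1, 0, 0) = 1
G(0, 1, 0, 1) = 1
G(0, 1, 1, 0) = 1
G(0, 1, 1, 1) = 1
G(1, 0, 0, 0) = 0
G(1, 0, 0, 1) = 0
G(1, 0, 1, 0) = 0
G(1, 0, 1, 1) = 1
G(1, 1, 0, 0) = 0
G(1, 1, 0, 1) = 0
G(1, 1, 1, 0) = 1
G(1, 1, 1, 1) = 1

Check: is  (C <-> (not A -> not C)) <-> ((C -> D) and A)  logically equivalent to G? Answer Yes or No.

Check the formula against G row by row:
  A=0, B=0, C=0, D=0: formula gives 1, G = 1 ✓
  A=0, B=0, C=0, D=1: formula gives 1, G = 1 ✓
  A=0, B=0, C=1, D=0: formula gives 1, G = 1 ✓
  A=0, B=0, C=1, D=1: formula gives 1, but G = 0 ✗
Since they disagree at (0,0,1,1), the expression is not a correct formula for G.

No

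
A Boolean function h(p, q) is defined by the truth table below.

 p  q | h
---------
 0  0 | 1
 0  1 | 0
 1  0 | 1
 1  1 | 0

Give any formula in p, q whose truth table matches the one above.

h(p, q) = NOT q

The output is the negation of q.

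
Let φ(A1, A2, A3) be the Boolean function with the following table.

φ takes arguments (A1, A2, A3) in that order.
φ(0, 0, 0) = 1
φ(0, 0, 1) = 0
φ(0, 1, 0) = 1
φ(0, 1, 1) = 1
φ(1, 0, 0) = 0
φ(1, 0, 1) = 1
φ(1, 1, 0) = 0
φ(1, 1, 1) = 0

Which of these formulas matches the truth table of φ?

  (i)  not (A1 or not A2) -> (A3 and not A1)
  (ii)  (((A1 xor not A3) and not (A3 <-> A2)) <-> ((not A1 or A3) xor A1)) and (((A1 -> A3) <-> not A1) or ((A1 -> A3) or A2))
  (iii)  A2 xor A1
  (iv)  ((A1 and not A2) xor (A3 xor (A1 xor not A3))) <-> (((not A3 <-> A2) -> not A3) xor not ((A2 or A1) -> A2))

(i): at (0,0,1) it gives 1, but φ = 0 — eliminated.
(ii): at (0,0,0) it gives 0, but φ = 1 — eliminated.
(iii): at (0,0,0) it gives 0, but φ = 1 — eliminated.
That leaves (iv). Evaluating it on every row reproduces the table of φ exactly.

iv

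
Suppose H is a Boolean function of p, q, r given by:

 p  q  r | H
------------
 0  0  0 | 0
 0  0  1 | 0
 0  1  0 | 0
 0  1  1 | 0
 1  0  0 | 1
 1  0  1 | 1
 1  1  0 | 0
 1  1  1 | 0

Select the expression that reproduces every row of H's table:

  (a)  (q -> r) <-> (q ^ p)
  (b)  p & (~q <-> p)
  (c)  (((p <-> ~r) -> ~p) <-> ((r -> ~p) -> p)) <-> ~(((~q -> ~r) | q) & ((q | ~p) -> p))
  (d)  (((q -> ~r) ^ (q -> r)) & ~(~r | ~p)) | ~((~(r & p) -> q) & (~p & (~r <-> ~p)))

b

(a) fails at (0,1,1): the formula yields 1, H is 0.
(c) fails at (1,1,0): the formula yields 1, H is 0.
(d) fails at (0,0,0): the formula yields 1, H is 0.
(b) is the remaining candidate, and it agrees with H on all 8 inputs.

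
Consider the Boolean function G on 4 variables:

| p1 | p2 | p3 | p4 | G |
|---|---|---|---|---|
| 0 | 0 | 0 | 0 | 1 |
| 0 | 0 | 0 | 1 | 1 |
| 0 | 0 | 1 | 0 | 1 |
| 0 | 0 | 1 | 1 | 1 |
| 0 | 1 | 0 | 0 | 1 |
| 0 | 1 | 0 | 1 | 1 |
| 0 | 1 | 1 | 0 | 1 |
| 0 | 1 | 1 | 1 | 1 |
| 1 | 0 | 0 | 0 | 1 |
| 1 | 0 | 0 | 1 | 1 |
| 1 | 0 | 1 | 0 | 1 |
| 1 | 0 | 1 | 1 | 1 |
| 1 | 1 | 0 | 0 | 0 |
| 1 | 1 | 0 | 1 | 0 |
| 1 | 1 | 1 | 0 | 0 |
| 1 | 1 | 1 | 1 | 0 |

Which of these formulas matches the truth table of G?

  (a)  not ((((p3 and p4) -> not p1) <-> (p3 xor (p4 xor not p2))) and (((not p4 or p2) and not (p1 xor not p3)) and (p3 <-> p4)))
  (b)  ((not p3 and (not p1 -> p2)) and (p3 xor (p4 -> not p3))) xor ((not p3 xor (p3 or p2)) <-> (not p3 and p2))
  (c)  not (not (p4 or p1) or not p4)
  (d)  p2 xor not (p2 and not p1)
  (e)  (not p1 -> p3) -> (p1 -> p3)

d

(a) fails at (1,0,0,0): the formula yields 0, G is 1.
(b) fails at (0,0,0,0): the formula yields 0, G is 1.
(c) fails at (0,0,0,0): the formula yields 0, G is 1.
(e) fails at (1,0,0,0): the formula yields 0, G is 1.
That leaves (d). Evaluating it on every row reproduces the table of G exactly.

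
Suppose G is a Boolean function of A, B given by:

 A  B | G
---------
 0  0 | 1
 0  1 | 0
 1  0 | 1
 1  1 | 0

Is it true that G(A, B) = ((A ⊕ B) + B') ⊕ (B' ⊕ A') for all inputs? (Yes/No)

No

Check the formula against G row by row:
  A=0, B=0: formula gives 1, G = 1 ✓
  A=0, B=1: formula gives 0, G = 0 ✓
  A=1, B=0: formula gives 0, but G = 1 ✗
A single disagreement suffices: at (1,0) they differ, so the formula does not compute G.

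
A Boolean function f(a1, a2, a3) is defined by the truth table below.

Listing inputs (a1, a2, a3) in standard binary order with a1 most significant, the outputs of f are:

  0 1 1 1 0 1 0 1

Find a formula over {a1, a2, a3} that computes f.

f is 0 on only 3 rows — (0,0,0), (1,0,0), (1,1,0). Writing each as a minterm (¬a1·¬a2·¬a3, a1·¬a2·¬a3, a1·a2·¬a3) and OR-ing them characterizes exactly where f=0, so f is the negation of that disjunction.

f(a1, a2, a3) = not ((((not a1 and not a2) and not a3) or ((a1 and not a2) and not a3)) or ((a1 and a2) and not a3))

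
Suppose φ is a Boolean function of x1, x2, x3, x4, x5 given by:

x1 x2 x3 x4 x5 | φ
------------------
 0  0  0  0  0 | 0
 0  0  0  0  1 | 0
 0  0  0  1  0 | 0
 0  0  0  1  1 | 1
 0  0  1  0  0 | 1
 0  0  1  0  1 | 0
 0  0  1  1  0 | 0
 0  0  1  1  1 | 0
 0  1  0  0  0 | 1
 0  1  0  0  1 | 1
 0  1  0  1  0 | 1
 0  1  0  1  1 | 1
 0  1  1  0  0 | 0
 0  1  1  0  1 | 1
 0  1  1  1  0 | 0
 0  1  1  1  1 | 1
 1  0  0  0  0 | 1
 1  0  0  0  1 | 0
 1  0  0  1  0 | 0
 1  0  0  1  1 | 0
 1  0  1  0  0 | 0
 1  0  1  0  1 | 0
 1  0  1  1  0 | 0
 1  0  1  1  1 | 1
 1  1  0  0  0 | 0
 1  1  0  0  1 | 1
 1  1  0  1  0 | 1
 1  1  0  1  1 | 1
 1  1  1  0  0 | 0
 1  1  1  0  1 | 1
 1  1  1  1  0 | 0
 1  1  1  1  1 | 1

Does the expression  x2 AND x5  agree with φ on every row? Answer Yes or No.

Test each input against both φ and the formula:
  x1=0, x2=0, x3=0, x4=0, x5=0: formula gives 0, φ = 0 ✓
  x1=0, x2=0, x3=0, x4=0, x5=1: formula gives 0, φ = 0 ✓
  x1=0, x2=0, x3=0, x4=1, x5=0: formula gives 0, φ = 0 ✓
  x1=0, x2=0, x3=0, x4=1, x5=1: formula gives 0, but φ = 1 ✗
Since they disagree at (0,0,0,1,1), the expression is not a correct formula for φ.

No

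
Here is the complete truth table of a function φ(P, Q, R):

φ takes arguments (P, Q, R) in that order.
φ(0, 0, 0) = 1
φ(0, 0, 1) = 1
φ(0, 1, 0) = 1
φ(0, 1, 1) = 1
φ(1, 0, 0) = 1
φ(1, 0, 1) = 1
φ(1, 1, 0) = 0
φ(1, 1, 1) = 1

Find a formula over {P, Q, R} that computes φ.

φ(P, Q, R) = ((P · Q) · R')'

Only row (1,1,0) gives 0. So φ is 1 everywhere except there — the complement of the minterm P·Q·¬R.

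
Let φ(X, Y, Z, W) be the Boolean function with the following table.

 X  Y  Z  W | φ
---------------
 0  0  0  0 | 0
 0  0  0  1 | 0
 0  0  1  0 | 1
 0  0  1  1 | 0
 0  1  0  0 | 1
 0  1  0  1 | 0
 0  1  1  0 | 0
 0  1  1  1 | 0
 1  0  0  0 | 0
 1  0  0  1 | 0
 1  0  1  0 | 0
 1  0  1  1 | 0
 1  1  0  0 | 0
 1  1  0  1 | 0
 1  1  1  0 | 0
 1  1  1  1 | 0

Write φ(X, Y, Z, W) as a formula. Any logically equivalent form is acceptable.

Collect the rows where φ=1 — (0,0,1,0), (0,1,0,0) — and write one minterm per row: ¬X·¬Y·Z·¬W, ¬X·Y·¬Z·¬W. Their union (logical OR) reproduces the table exactly.

φ(X, Y, Z, W) = (((NOT X AND NOT Y) AND Z) AND NOT W) OR (((NOT X AND Y) AND NOT Z) AND NOT W)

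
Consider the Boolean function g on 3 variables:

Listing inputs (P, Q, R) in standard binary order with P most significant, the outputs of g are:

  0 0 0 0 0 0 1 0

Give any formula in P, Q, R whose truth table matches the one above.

Only row (1,1,0) gives 1. That row's minterm P·Q·¬R is g directly.

g(P, Q, R) = (P & Q) & ~R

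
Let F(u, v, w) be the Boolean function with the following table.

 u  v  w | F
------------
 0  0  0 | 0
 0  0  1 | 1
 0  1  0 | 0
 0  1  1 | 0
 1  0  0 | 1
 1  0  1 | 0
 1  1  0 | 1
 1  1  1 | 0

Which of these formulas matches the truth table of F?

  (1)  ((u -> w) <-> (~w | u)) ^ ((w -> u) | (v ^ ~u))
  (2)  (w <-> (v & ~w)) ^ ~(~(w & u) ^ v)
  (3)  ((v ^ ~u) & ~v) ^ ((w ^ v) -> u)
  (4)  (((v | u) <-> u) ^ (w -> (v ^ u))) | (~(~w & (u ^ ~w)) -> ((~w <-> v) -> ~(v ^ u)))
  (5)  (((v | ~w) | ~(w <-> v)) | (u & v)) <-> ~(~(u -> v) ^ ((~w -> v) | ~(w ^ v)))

(2) disagrees with F on (0,0,0) (formula → 1, table → 0); rule it out.
(3) disagrees with F on (0,1,1) (formula → 1, table → 0); rule it out.
(4) disagrees with F on (0,0,0) (formula → 1, table → 0); rule it out.
(5) disagrees with F on (0,0,1) (formula → 0, table → 1); rule it out.
That leaves (1). Evaluating it on every row reproduces the table of F exactly.

1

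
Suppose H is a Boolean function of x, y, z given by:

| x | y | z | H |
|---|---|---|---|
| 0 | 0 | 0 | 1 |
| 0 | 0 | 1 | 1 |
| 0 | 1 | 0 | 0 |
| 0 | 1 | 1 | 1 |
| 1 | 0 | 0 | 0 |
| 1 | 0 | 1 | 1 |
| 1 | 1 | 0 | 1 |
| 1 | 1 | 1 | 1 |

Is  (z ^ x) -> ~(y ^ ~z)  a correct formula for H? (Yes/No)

Check the formula against H row by row:
  x=0, y=0, z=0: formula gives 1, H = 1 ✓
  x=0, y=0, z=1: formula gives 1, H = 1 ✓
  x=0, y=1, z=0: formula gives 1, but H = 0 ✗
Since they disagree at (0,1,0), the expression is not a correct formula for H.

No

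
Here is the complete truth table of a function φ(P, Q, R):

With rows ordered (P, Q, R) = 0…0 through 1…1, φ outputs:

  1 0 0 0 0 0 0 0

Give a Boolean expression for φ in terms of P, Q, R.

The output is 1 only when every input is 0 — NOR of all inputs.

φ(P, Q, R) = ~((P | Q) | R)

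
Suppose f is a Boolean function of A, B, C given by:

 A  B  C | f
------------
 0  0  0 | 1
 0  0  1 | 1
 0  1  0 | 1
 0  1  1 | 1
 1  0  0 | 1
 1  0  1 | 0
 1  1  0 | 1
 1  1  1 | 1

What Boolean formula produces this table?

f(A, B, C) = ~((A & ~B) & C)

Only row (1,0,1) gives 0. So f is 1 everywhere except there — the complement of the minterm A·¬B·C.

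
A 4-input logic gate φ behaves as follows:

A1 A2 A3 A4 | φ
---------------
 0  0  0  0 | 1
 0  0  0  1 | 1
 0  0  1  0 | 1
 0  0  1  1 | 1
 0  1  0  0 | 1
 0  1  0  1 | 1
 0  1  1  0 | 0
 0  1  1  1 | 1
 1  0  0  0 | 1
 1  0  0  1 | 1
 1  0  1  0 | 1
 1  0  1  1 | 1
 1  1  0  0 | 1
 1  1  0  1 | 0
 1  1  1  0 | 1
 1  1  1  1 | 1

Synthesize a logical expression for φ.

φ is 0 on only 2 rows — (0,1,1,0), (1,1,0,1). Writing each as a minterm (¬A1·A2·A3·¬A4, A1·A2·¬A3·A4) and OR-ing them characterizes exactly where φ=0, so φ is the negation of that disjunction.

φ(A1, A2, A3, A4) = ¬((((¬A1 ∧ A2) ∧ A3) ∧ ¬A4) ∨ (((A1 ∧ A2) ∧ ¬A3) ∧ A4))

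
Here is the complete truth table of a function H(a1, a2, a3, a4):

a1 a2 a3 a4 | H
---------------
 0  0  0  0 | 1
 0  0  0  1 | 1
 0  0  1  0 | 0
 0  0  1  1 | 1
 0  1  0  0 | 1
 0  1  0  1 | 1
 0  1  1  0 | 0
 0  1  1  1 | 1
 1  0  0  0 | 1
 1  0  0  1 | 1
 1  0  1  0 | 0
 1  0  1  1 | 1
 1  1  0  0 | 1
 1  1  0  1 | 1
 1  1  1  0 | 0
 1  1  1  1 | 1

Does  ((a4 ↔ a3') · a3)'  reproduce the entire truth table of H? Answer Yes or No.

Yes

Evaluate ((a4 ↔ a3') · a3)' on each row and compare to H:
  a1=0, a2=0, a3=0, a4=0: formula gives 1, H = 1 ✓
  a1=0, a2=0, a3=0, a4=1: formula gives 1, H = 1 ✓
  a1=0, a2=0, a3=1, a4=0: formula gives 0, H = 0 ✓
  a1=0, a2=0, a3=1, a4=1: formula gives 1, H = 1 ✓
  … (the remaining 12 rows also agree.)
No disagreement on any input; they are logically equivalent.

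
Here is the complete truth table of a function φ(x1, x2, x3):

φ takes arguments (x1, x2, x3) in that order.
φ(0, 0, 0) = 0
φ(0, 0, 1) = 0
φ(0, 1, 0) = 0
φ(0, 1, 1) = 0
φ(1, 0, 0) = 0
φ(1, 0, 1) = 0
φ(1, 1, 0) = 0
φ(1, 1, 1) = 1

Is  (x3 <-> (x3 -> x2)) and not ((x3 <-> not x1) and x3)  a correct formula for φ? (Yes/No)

Yes

Evaluate (x3 <-> (x3 -> x2)) and not ((x3 <-> not x1) and x3) on each row and compare to φ:
  x1=0, x2=0, x3=0: formula gives 0, φ = 0 ✓
  x1=0, x2=0, x3=1: formula gives 0, φ = 0 ✓
  x1=0, x2=1, x3=0: formula gives 0, φ = 0 ✓
  x1=0, x2=1, x3=1: formula gives 0, φ = 0 ✓
  x1=1, x2=0, x3=0: formula gives 0, φ = 0 ✓
  …and likewise for the remaining 3 rows.
No disagreement on any input; they are logically equivalent.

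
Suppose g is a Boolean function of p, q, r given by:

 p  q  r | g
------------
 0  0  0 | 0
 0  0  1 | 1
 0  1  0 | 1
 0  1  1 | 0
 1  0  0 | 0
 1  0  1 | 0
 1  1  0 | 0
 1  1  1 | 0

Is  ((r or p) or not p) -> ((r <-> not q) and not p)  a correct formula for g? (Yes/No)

Yes

Evaluate ((r or p) or not p) -> ((r <-> not q) and not p) on each row and compare to g:
  p=0, q=0, r=0: formula gives 0, g = 0 ✓
  p=0, q=0, r=1: formula gives 1, g = 1 ✓
  p=0, q=1, r=0: formula gives 1, g = 1 ✓
  p=0, q=1, r=1: formula gives 0, g = 0 ✓
  p=1, q=0, r=0: formula gives 0, g = 0 ✓
  …and likewise for the remaining 3 rows.
Every row agrees, so the formula is equivalent.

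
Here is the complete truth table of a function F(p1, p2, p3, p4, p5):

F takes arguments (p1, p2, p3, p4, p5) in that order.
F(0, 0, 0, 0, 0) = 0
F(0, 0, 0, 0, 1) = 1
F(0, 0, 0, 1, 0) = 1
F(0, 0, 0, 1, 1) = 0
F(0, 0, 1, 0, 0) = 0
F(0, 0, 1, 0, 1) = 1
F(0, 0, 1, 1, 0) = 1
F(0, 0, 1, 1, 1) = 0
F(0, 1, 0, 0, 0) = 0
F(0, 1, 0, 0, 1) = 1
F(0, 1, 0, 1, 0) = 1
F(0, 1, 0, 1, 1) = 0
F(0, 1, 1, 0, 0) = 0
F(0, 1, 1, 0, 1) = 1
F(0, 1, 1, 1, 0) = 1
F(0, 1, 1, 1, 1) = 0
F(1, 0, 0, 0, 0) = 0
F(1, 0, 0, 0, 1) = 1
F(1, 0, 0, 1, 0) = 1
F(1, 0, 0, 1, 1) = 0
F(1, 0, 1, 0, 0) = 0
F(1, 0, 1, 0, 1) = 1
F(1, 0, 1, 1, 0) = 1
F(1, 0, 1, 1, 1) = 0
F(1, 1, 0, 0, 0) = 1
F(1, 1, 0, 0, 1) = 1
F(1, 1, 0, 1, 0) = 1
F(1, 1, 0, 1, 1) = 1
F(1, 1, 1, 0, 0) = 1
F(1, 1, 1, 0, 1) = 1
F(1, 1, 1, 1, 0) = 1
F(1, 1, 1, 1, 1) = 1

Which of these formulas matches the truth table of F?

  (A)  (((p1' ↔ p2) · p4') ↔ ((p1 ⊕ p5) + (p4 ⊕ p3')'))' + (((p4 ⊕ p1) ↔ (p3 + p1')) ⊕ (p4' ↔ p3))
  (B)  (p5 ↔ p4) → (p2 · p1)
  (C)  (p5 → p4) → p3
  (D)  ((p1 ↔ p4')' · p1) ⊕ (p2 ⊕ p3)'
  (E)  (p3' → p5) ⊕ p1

(A): at (0,0,0,1,1) it gives 1, but F = 0 — eliminated.
(C): at (0,0,0,1,0) it gives 0, but F = 1 — eliminated.
(D): at (0,0,0,0,0) it gives 1, but F = 0 — eliminated.
(E): at (0,0,0,1,0) it gives 0, but F = 1 — eliminated.
That leaves (B). Evaluating it on every row reproduces the table of F exactly.

B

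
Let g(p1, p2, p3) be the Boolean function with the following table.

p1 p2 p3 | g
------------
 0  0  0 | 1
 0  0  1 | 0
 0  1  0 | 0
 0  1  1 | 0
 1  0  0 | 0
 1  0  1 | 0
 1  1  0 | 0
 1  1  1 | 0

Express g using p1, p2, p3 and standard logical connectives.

g(p1, p2, p3) = (not p1 and not p2) and not p3

Only row (0,0,0) gives 1. That row's minterm ¬p1·¬p2·¬p3 is g directly.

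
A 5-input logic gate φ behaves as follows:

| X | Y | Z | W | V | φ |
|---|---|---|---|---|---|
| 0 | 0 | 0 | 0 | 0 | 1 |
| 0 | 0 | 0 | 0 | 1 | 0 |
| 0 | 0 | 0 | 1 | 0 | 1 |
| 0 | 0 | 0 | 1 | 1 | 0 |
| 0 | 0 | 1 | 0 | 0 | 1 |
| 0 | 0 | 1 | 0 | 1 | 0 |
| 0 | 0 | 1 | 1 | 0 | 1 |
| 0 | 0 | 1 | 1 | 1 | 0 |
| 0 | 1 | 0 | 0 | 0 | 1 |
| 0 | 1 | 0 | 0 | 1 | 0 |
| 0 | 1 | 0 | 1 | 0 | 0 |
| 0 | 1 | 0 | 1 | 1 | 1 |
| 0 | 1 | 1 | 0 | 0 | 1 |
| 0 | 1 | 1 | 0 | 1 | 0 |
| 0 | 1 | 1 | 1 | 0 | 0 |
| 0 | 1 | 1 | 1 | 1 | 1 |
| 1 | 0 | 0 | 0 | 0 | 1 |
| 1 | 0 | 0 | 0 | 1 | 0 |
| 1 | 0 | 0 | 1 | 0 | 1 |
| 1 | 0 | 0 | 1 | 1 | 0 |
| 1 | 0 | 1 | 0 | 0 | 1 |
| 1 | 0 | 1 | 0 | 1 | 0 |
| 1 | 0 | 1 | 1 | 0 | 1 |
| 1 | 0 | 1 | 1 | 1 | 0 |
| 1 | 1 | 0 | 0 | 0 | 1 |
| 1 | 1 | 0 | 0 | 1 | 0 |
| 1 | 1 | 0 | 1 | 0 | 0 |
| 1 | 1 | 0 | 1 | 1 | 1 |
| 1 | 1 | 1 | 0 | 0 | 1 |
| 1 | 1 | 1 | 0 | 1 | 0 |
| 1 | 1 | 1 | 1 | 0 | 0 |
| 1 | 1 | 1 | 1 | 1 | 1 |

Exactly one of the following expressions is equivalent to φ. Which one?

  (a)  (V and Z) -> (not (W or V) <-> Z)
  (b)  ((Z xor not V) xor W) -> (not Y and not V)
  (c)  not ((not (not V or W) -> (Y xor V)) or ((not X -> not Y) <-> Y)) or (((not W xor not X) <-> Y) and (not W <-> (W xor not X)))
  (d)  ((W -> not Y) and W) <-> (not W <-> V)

d

(a) disagrees with φ on (0,0,0,0,1) (formula → 1, table → 0); rule it out.
(b) disagrees with φ on (0,0,0,0,1) (formula → 1, table → 0); rule it out.
(c) disagrees with φ on (0,0,0,0,1) (formula → 1, table → 0); rule it out.
Only (d) survives; checking it on all 32 rows confirms it matches φ.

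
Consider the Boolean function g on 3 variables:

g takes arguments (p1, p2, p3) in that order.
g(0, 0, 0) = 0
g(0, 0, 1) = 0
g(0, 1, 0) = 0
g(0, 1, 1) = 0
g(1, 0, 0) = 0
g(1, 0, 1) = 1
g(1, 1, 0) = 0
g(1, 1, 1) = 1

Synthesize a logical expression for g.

g(p1, p2, p3) = ((p1 · p2') · p3) + ((p1 · p2) · p3)

Collect the rows where g=1 — (1,0,1), (1,1,1) — and write one minterm per row: p1·¬p2·p3, p1·p2·p3. Their union (logical OR) reproduces the table exactly.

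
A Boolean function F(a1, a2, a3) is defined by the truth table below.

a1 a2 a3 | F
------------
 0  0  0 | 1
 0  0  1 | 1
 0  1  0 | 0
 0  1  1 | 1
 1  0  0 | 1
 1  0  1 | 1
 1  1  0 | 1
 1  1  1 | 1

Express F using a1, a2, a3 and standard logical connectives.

F(a1, a2, a3) = NOT ((NOT a1 AND a2) AND NOT a3)

F is 0 on exactly one input, (0,1,0), whose minterm is ¬a1·a2·¬a3. So F is the negation of that single conjunction.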